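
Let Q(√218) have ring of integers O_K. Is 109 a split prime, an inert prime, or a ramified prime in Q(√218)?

d = 218 ≡ 2 (mod 4), so O_K = ℤ[√218] and disc(K) = 4d = 872.
109 divides disc(K) = 872, so 109 ramifies.

109 is ramified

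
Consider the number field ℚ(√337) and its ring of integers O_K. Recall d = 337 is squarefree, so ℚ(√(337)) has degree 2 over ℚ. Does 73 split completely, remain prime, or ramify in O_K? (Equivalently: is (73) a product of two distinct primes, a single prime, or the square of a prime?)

p is inert

d = 337 ≡ 1 (mod 4), so O_K = ℤ[(1+√337)/2] and disc(K) = d = 337.
Since gcd(73, 337) = 1 the prime 73 does not ramify.
(337/73) = 45^36 mod 73 = 72, giving Legendre symbol -1.
Legendre symbol -1 ⇒ 73 is inert.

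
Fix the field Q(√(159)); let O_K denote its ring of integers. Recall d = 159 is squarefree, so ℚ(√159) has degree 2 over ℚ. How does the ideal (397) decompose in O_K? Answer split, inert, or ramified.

159 mod 4 = 3, hence disc K = 4·159 = 636 and O_K = ℤ[√159].
Since gcd(397, 636) = 1 the prime 397 does not ramify.
Euler's criterion: 159^198 mod 397 = 396. Thus (159|397) = -1.
d is a non-residue mod p, hence 397 remains inert in O_K.

inert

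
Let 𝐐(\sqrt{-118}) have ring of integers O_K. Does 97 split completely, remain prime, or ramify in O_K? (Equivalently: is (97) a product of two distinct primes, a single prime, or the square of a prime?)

inert — (97) stays prime in O_K

-118 mod 4 = 2, hence disc K = 4·(-118) = -472 and O_K = ℤ[√-118].
Since gcd(97, -472) = 1 the prime 97 does not ramify.
Compute (-118/97) via Euler: 76^((97-1)/2) mod 97 = 96, so (-118/97) = -1.
d is a non-residue mod p, hence 97 remains inert in O_K.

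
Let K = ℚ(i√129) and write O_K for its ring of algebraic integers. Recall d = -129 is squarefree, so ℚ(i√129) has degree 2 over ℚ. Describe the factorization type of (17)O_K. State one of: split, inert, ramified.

d = -129 ≡ 3 (mod 4), so O_K = ℤ[√-129] and disc(K) = 4d = -516.
disc(K) = -516 is not divisible by 17; 17 is unramified.
(-129/17) = 7^8 mod 17 = 16, giving Legendre symbol -1.
d is a non-residue mod p, hence 17 remains inert in O_K.

17 remains inert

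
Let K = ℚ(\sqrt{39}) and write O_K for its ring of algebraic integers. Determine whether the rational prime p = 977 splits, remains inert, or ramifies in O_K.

39 mod 4 = 3, hence disc K = 4·39 = 156 and O_K = ℤ[√39].
disc(K) = 156 is not divisible by 977; 977 is unramified.
(39/977) = 39^488 mod 977 = 1, giving Legendre symbol 1.
(39/977) = 1, so 977 splits.

977 splits in O_K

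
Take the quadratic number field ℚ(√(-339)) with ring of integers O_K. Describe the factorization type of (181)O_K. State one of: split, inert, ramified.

remains prime (inert)

d = -339 ≡ 1 (mod 4), so O_K = ℤ[(1+√-339)/2] and disc(K) = d = -339.
disc(K) = -339 is not divisible by 181; 181 is unramified.
Compute (-339/181) via Euler: 23^((181-1)/2) mod 181 = 180, so (-339/181) = -1.
(-339/181) = -1, so 181 is inert.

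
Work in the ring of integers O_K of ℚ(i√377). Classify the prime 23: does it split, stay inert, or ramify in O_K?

inert

Since -377 ≢ 1 mod 4, the ring of integers is ℤ[√-377] with discriminant 4·(-377) = -1508.
disc(K) = -1508 is not divisible by 23; 23 is unramified.
(-377/23) = 14^11 mod 23 = 22, giving Legendre symbol -1.
(-377/23) = -1, so 23 is inert.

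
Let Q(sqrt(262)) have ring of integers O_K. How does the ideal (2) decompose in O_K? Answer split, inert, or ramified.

p ramifies

d = 262 ≡ 2 (mod 4), so O_K = ℤ[√262] and disc(K) = 4d = 1048.
2 divides disc(K) = 1048, so 2 ramifies.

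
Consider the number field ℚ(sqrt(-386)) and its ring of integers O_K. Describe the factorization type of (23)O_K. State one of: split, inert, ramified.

p is inert

Since -386 ≢ 1 mod 4, the ring of integers is ℤ[√-386] with discriminant 4·(-386) = -1544.
23 ∤ -1544, so 23 is unramified.
Legendre symbol by Euler's criterion: (-386/23) ≡ (-386)^11 ≡ 22 (mod 23), i.e. (-386/23) = -1.
Legendre symbol -1 ⇒ 23 is inert.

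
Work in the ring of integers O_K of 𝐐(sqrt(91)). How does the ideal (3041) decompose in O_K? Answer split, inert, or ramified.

inert

d = 91 ≡ 3 (mod 4), so O_K = ℤ[√91] and disc(K) = 4d = 364.
Since gcd(3041, 364) = 1 the prime 3041 does not ramify.
Legendre symbol by Euler's criterion: (91/3041) ≡ 91^1520 ≡ 3040 (mod 3041), i.e. (91/3041) = -1.
Legendre symbol -1 ⇒ 3041 is inert.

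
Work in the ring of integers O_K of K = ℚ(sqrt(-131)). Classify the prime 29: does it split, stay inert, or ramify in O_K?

remains prime (inert)

d = -131 ≡ 1 (mod 4), so O_K = ℤ[(1+√-131)/2] and disc(K) = d = -131.
Since gcd(29, -131) = 1 the prime 29 does not ramify.
(-131/29) = 14^14 mod 29 = 28, giving Legendre symbol -1.
d is a non-residue mod p, hence 29 remains inert in O_K.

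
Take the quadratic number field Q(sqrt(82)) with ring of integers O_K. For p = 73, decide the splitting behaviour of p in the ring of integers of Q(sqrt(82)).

p splits

d = 82 ≡ 2 (mod 4), so O_K = ℤ[√82] and disc(K) = 4d = 328.
Since gcd(73, 328) = 1 the prime 73 does not ramify.
Euler's criterion: 82^36 mod 73 = 1. Thus (82|73) = 1.
Legendre symbol 1 ⇒ 73 is split.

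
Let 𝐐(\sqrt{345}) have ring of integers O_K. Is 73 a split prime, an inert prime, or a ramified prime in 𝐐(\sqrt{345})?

p is inert

Since 345 ≡ 1 mod 4, the ring of integers is ℤ[(1+√345)/2] with discriminant 345.
disc(K) = 345 is not divisible by 73; 73 is unramified.
Compute (345/73) via Euler: 53^((73-1)/2) mod 73 = 72, so (345/73) = -1.
d is a non-residue mod p, hence 73 remains inert in O_K.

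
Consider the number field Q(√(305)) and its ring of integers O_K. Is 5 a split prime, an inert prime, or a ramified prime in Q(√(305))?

5 is ramified

Since 305 ≡ 1 mod 4, the ring of integers is ℤ[(1+√305)/2] with discriminant 305.
Ramification test: 5 | 305. The prime 5 ramifies in K.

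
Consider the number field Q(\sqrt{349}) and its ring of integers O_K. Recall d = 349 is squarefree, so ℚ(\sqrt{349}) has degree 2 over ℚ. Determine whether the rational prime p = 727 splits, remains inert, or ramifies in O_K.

349 mod 4 = 1, hence disc K = 349 and O_K = ℤ[(1+√349)/2].
Since gcd(727, 349) = 1 the prime 727 does not ramify.
Compute (349/727) via Euler: 349^((727-1)/2) mod 727 = 1, so (349/727) = 1.
Legendre symbol 1 ⇒ 727 is split.

splits completely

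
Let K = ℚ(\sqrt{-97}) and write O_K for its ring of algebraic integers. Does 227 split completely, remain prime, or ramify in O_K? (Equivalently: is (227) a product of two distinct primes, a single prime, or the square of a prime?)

d = -97 ≡ 3 (mod 4), so O_K = ℤ[√-97] and disc(K) = 4d = -388.
227 ∤ -388, so 227 is unramified.
(-97/227) = 130^113 mod 227 = 226, giving Legendre symbol -1.
Legendre symbol -1 ⇒ 227 is inert.

remains prime (inert)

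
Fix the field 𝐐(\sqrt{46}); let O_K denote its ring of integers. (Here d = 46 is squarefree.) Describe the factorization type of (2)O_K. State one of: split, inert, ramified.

Since 46 ≢ 1 mod 4, the ring of integers is ℤ[√46] with discriminant 4·46 = 184.
Ramification test: 2 | 184. The prime 2 ramifies in K.

p ramifies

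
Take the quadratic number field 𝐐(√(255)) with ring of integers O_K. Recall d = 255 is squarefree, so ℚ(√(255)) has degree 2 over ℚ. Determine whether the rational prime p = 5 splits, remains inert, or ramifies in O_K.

Since 255 ≢ 1 mod 4, the ring of integers is ℤ[√255] with discriminant 4·255 = 1020.
disc(K) = 1020 = 5·204, so p = 5 is ramified.

5 is ramified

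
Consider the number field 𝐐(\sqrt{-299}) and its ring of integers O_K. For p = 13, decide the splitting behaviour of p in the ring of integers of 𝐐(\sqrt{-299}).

-299 mod 4 = 1, hence disc K = -299 and O_K = ℤ[(1+√-299)/2].
Ramification test: 13 | -299. The prime 13 ramifies in K.

ramified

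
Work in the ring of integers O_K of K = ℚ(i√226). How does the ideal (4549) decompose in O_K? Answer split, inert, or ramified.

split — (4549) = 𝔭₁𝔭₂ with 𝔭₁ ≠ 𝔭₂

d = -226 ≡ 2 (mod 4), so O_K = ℤ[√-226] and disc(K) = 4d = -904.
4549 ∤ -904, so 4549 is unramified.
Compute (-226/4549) via Euler: 4323^((4549-1)/2) mod 4549 = 1, so (-226/4549) = 1.
d is a quadratic residue mod p, hence 4549 splits in O_K.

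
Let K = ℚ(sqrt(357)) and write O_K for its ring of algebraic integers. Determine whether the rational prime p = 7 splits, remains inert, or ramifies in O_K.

d = 357 ≡ 1 (mod 4), so O_K = ℤ[(1+√357)/2] and disc(K) = d = 357.
7 divides disc(K) = 357, so 7 ramifies.

p ramifies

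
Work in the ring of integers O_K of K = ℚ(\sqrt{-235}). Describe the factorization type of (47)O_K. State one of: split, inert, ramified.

-235 mod 4 = 1, hence disc K = -235 and O_K = ℤ[(1+√-235)/2].
disc(K) = -235 = 47·(-5), so p = 47 is ramified.

47 is ramified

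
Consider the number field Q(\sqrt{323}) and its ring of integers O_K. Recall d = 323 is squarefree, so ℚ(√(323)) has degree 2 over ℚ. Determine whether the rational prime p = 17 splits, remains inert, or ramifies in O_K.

Since 323 ≢ 1 mod 4, the ring of integers is ℤ[√323] with discriminant 4·323 = 1292.
Ramification test: 17 | 1292. The prime 17 ramifies in K.

ramified — (17) = 𝔭²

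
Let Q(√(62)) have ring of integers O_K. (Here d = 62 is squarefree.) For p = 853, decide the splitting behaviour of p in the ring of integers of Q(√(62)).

inert

62 mod 4 = 2, hence disc K = 4·62 = 248 and O_K = ℤ[√62].
Since gcd(853, 248) = 1 the prime 853 does not ramify.
Compute (62/853) via Euler: 62^((853-1)/2) mod 853 = 852, so (62/853) = -1.
d is a non-residue mod p, hence 853 remains inert in O_K.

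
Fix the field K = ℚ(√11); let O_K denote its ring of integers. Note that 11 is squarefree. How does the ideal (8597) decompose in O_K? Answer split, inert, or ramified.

11 mod 4 = 3, hence disc K = 4·11 = 44 and O_K = ℤ[√11].
Since gcd(8597, 44) = 1 the prime 8597 does not ramify.
Compute (11/8597) via Euler: 11^((8597-1)/2) mod 8597 = 8596, so (11/8597) = -1.
(11/8597) = -1, so 8597 is inert.

inert — (8597) stays prime in O_K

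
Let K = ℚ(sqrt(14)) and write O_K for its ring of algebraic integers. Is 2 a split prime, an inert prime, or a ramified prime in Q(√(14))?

Since 14 ≢ 1 mod 4, the ring of integers is ℤ[√14] with discriminant 4·14 = 56.
Ramification test: 2 | 56. The prime 2 ramifies in K.

p ramifies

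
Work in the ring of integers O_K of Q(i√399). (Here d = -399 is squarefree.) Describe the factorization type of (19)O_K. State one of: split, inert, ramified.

d = -399 ≡ 1 (mod 4), so O_K = ℤ[(1+√-399)/2] and disc(K) = d = -399.
disc(K) = -399 = 19·(-21), so p = 19 is ramified.

ramified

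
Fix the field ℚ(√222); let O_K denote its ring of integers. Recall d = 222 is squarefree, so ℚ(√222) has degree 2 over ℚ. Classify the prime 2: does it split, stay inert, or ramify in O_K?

222 mod 4 = 2, hence disc K = 4·222 = 888 and O_K = ℤ[√222].
Ramification test: 2 | 888. The prime 2 ramifies in K.

2 is ramified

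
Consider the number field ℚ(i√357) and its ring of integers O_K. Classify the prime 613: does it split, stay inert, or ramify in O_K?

-357 mod 4 = 3, hence disc K = 4·(-357) = -1428 and O_K = ℤ[√-357].
613 ∤ -1428, so 613 is unramified.
(-357/613) = 256^306 mod 613 = 1, giving Legendre symbol 1.
(-357/613) = 1, so 613 splits.

613 splits in O_K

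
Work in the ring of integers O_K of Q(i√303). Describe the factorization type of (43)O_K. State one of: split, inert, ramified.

Since -303 ≡ 1 mod 4, the ring of integers is ℤ[(1+√-303)/2] with discriminant -303.
Since gcd(43, -303) = 1 the prime 43 does not ramify.
Compute (-303/43) via Euler: 41^((43-1)/2) mod 43 = 1, so (-303/43) = 1.
Legendre symbol 1 ⇒ 43 is split.

43 splits in O_K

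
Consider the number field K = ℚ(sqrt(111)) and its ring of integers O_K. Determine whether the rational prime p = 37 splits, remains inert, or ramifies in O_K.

ramified

Since 111 ≢ 1 mod 4, the ring of integers is ℤ[√111] with discriminant 4·111 = 444.
Ramification test: 37 | 444. The prime 37 ramifies in K.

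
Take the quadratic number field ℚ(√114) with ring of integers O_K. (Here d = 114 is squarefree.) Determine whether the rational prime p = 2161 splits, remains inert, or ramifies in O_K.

d = 114 ≡ 2 (mod 4), so O_K = ℤ[√114] and disc(K) = 4d = 456.
2161 ∤ 456, so 2161 is unramified.
Euler's criterion: 114^1080 mod 2161 = 2160. Thus (114|2161) = -1.
Legendre symbol -1 ⇒ 2161 is inert.

inert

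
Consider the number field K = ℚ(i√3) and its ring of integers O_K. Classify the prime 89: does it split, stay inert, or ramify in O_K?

remains prime (inert)

Since -3 ≡ 1 mod 4, the ring of integers is ℤ[(1+√-3)/2] with discriminant -3.
disc(K) = -3 is not divisible by 89; 89 is unramified.
Euler's criterion: (-3)^44 mod 89 = 88. Thus (-3|89) = -1.
d is a non-residue mod p, hence 89 remains inert in O_K.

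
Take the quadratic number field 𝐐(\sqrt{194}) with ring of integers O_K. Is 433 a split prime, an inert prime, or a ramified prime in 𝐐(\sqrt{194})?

inert

d = 194 ≡ 2 (mod 4), so O_K = ℤ[√194] and disc(K) = 4d = 776.
disc(K) = 776 is not divisible by 433; 433 is unramified.
Euler's criterion: 194^216 mod 433 = 432. Thus (194|433) = -1.
(194/433) = -1, so 433 is inert.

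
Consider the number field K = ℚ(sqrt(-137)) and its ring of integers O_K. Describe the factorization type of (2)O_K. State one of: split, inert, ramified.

Since -137 ≢ 1 mod 4, the ring of integers is ℤ[√-137] with discriminant 4·(-137) = -548.
disc(K) = -548 = 2·(-274), so p = 2 is ramified.

p ramifies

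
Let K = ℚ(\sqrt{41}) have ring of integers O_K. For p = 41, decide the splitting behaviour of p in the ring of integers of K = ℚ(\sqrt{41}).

ramified — (41) = 𝔭²

Since 41 ≡ 1 mod 4, the ring of integers is ℤ[(1+√41)/2] with discriminant 41.
disc(K) = 41 = 41·1, so p = 41 is ramified.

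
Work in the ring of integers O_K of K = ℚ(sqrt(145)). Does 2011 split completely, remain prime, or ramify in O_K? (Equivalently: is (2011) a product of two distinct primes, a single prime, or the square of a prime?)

inert — (2011) stays prime in O_K

145 mod 4 = 1, hence disc K = 145 and O_K = ℤ[(1+√145)/2].
2011 ∤ 145, so 2011 is unramified.
Legendre symbol by Euler's criterion: (145/2011) ≡ 145^1005 ≡ 2010 (mod 2011), i.e. (145/2011) = -1.
d is a non-residue mod p, hence 2011 remains inert in O_K.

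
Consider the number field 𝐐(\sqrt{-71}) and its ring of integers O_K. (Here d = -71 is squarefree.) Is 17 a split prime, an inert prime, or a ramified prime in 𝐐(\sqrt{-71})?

17 remains inert

d = -71 ≡ 1 (mod 4), so O_K = ℤ[(1+√-71)/2] and disc(K) = d = -71.
Since gcd(17, -71) = 1 the prime 17 does not ramify.
Legendre symbol by Euler's criterion: (-71/17) ≡ (-71)^8 ≡ 16 (mod 17), i.e. (-71/17) = -1.
d is a non-residue mod p, hence 17 remains inert in O_K.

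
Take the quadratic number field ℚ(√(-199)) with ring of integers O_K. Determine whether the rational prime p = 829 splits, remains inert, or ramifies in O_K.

Since -199 ≡ 1 mod 4, the ring of integers is ℤ[(1+√-199)/2] with discriminant -199.
disc(K) = -199 is not divisible by 829; 829 is unramified.
(-199/829) = 630^414 mod 829 = 1, giving Legendre symbol 1.
d is a quadratic residue mod p, hence 829 splits in O_K.

splits completely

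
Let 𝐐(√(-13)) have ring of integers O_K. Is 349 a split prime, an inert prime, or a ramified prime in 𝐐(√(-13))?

349 remains inert

d = -13 ≡ 3 (mod 4), so O_K = ℤ[√-13] and disc(K) = 4d = -52.
Since gcd(349, -52) = 1 the prime 349 does not ramify.
(-13/349) = 336^174 mod 349 = 348, giving Legendre symbol -1.
d is a non-residue mod p, hence 349 remains inert in O_K.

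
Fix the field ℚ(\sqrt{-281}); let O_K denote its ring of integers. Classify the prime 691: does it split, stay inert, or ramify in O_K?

691 splits in O_K

d = -281 ≡ 3 (mod 4), so O_K = ℤ[√-281] and disc(K) = 4d = -1124.
disc(K) = -1124 is not divisible by 691; 691 is unramified.
Euler's criterion: (-281)^345 mod 691 = 1. Thus (-281|691) = 1.
Legendre symbol 1 ⇒ 691 is split.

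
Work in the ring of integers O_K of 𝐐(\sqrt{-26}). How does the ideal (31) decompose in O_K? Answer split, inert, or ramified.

d = -26 ≡ 2 (mod 4), so O_K = ℤ[√-26] and disc(K) = 4d = -104.
31 ∤ -104, so 31 is unramified.
Euler's criterion: (-26)^15 mod 31 = 1. Thus (-26|31) = 1.
Legendre symbol 1 ⇒ 31 is split.

p splits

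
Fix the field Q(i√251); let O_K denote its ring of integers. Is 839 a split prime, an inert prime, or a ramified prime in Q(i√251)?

d = -251 ≡ 1 (mod 4), so O_K = ℤ[(1+√-251)/2] and disc(K) = d = -251.
Since gcd(839, -251) = 1 the prime 839 does not ramify.
Legendre symbol by Euler's criterion: (-251/839) ≡ (-251)^419 ≡ 1 (mod 839), i.e. (-251/839) = 1.
d is a quadratic residue mod p, hence 839 splits in O_K.

splits completely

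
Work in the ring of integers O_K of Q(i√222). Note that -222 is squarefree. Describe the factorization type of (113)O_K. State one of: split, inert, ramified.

splits completely

d = -222 ≡ 2 (mod 4), so O_K = ℤ[√-222] and disc(K) = 4d = -888.
disc(K) = -888 is not divisible by 113; 113 is unramified.
Legendre symbol by Euler's criterion: (-222/113) ≡ (-222)^56 ≡ 1 (mod 113), i.e. (-222/113) = 1.
Legendre symbol 1 ⇒ 113 is split.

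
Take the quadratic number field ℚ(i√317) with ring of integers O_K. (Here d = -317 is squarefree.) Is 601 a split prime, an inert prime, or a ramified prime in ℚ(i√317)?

-317 mod 4 = 3, hence disc K = 4·(-317) = -1268 and O_K = ℤ[√-317].
601 ∤ -1268, so 601 is unramified.
Legendre symbol by Euler's criterion: (-317/601) ≡ (-317)^300 ≡ 600 (mod 601), i.e. (-317/601) = -1.
d is a non-residue mod p, hence 601 remains inert in O_K.

p is inert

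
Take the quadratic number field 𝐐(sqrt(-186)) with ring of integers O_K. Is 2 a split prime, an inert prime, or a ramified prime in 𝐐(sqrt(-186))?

d = -186 ≡ 2 (mod 4), so O_K = ℤ[√-186] and disc(K) = 4d = -744.
disc(K) = -744 = 2·(-372), so p = 2 is ramified.

2 is ramified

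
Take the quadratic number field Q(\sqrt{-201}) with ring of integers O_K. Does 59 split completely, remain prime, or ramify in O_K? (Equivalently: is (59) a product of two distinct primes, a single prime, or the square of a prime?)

-201 mod 4 = 3, hence disc K = 4·(-201) = -804 and O_K = ℤ[√-201].
disc(K) = -804 is not divisible by 59; 59 is unramified.
Legendre symbol by Euler's criterion: (-201/59) ≡ (-201)^29 ≡ 1 (mod 59), i.e. (-201/59) = 1.
Legendre symbol 1 ⇒ 59 is split.

splits completely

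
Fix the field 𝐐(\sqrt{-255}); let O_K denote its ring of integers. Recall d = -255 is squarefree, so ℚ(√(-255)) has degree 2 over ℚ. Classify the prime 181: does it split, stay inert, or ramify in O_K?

Since -255 ≡ 1 mod 4, the ring of integers is ℤ[(1+√-255)/2] with discriminant -255.
disc(K) = -255 is not divisible by 181; 181 is unramified.
Euler's criterion: (-255)^90 mod 181 = 180. Thus (-255|181) = -1.
(-255/181) = -1, so 181 is inert.

remains prime (inert)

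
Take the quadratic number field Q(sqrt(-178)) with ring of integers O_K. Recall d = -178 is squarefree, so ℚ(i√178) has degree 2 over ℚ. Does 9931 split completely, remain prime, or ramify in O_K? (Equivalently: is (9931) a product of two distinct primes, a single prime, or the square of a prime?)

9931 remains inert

-178 mod 4 = 2, hence disc K = 4·(-178) = -712 and O_K = ℤ[√-178].
disc(K) = -712 is not divisible by 9931; 9931 is unramified.
Legendre symbol by Euler's criterion: (-178/9931) ≡ (-178)^4965 ≡ 9930 (mod 9931), i.e. (-178/9931) = -1.
Legendre symbol -1 ⇒ 9931 is inert.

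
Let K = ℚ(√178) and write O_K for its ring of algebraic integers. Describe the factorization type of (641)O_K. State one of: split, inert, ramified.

178 mod 4 = 2, hence disc K = 4·178 = 712 and O_K = ℤ[√178].
Since gcd(641, 712) = 1 the prime 641 does not ramify.
Legendre symbol by Euler's criterion: (178/641) ≡ 178^320 ≡ 1 (mod 641), i.e. (178/641) = 1.
(178/641) = 1, so 641 splits.

641 splits in O_K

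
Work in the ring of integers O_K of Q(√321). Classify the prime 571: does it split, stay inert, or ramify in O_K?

split — (571) = 𝔭₁𝔭₂ with 𝔭₁ ≠ 𝔭₂

d = 321 ≡ 1 (mod 4), so O_K = ℤ[(1+√321)/2] and disc(K) = d = 321.
Since gcd(571, 321) = 1 the prime 571 does not ramify.
Compute (321/571) via Euler: 321^((571-1)/2) mod 571 = 1, so (321/571) = 1.
d is a quadratic residue mod p, hence 571 splits in O_K.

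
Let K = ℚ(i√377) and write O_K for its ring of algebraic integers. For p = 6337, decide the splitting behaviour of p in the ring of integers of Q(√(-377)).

d = -377 ≡ 3 (mod 4), so O_K = ℤ[√-377] and disc(K) = 4d = -1508.
6337 ∤ -1508, so 6337 is unramified.
Euler's criterion: (-377)^3168 mod 6337 = 1. Thus (-377|6337) = 1.
Legendre symbol 1 ⇒ 6337 is split.

6337 splits in O_K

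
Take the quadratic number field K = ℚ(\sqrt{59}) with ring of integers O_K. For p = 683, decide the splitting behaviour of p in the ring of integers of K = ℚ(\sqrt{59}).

59 mod 4 = 3, hence disc K = 4·59 = 236 and O_K = ℤ[√59].
Since gcd(683, 236) = 1 the prime 683 does not ramify.
Compute (59/683) via Euler: 59^((683-1)/2) mod 683 = 1, so (59/683) = 1.
(59/683) = 1, so 683 splits.

683 splits in O_K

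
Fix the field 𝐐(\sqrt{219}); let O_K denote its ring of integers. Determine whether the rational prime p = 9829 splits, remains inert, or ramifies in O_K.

Since 219 ≢ 1 mod 4, the ring of integers is ℤ[√219] with discriminant 4·219 = 876.
9829 ∤ 876, so 9829 is unramified.
Legendre symbol by Euler's criterion: (219/9829) ≡ 219^4914 ≡ 9828 (mod 9829), i.e. (219/9829) = -1.
(219/9829) = -1, so 9829 is inert.

remains prime (inert)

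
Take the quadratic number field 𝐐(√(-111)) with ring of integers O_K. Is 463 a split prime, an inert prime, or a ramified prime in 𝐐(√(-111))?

463 remains inert

Since -111 ≡ 1 mod 4, the ring of integers is ℤ[(1+√-111)/2] with discriminant -111.
disc(K) = -111 is not divisible by 463; 463 is unramified.
Euler's criterion: (-111)^231 mod 463 = 462. Thus (-111|463) = -1.
(-111/463) = -1, so 463 is inert.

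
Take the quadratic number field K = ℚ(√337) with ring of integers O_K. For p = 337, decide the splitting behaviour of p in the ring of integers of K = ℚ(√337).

337 mod 4 = 1, hence disc K = 337 and O_K = ℤ[(1+√337)/2].
337 divides disc(K) = 337, so 337 ramifies.

ramified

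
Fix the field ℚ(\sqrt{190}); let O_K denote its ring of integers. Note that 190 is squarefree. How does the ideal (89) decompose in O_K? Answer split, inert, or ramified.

remains prime (inert)

190 mod 4 = 2, hence disc K = 4·190 = 760 and O_K = ℤ[√190].
89 ∤ 760, so 89 is unramified.
Legendre symbol by Euler's criterion: (190/89) ≡ 190^44 ≡ 88 (mod 89), i.e. (190/89) = -1.
(190/89) = -1, so 89 is inert.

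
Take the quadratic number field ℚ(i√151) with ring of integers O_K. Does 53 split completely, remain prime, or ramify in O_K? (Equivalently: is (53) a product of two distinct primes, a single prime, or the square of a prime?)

d = -151 ≡ 1 (mod 4), so O_K = ℤ[(1+√-151)/2] and disc(K) = d = -151.
Since gcd(53, -151) = 1 the prime 53 does not ramify.
Legendre symbol by Euler's criterion: (-151/53) ≡ (-151)^26 ≡ 52 (mod 53), i.e. (-151/53) = -1.
Legendre symbol -1 ⇒ 53 is inert.

inert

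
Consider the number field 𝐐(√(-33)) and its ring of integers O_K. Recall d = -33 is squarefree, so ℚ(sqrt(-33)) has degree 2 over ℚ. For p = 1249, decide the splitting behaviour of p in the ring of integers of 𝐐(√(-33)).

-33 mod 4 = 3, hence disc K = 4·(-33) = -132 and O_K = ℤ[√-33].
Since gcd(1249, -132) = 1 the prime 1249 does not ramify.
(-33/1249) = 1216^624 mod 1249 = 1248, giving Legendre symbol -1.
d is a non-residue mod p, hence 1249 remains inert in O_K.

p is inert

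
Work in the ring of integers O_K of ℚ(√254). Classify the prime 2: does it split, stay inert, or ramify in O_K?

ramifies in O_K

254 mod 4 = 2, hence disc K = 4·254 = 1016 and O_K = ℤ[√254].
2 divides disc(K) = 1016, so 2 ramifies.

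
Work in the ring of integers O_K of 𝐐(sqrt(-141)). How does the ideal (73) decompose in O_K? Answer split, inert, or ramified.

Since -141 ≢ 1 mod 4, the ring of integers is ℤ[√-141] with discriminant 4·(-141) = -564.
Since gcd(73, -564) = 1 the prime 73 does not ramify.
Compute (-141/73) via Euler: 5^((73-1)/2) mod 73 = 72, so (-141/73) = -1.
Legendre symbol -1 ⇒ 73 is inert.

inert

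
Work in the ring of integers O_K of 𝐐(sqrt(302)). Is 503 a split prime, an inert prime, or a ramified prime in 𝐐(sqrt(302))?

inert

302 mod 4 = 2, hence disc K = 4·302 = 1208 and O_K = ℤ[√302].
disc(K) = 1208 is not divisible by 503; 503 is unramified.
Legendre symbol by Euler's criterion: (302/503) ≡ 302^251 ≡ 502 (mod 503), i.e. (302/503) = -1.
(302/503) = -1, so 503 is inert.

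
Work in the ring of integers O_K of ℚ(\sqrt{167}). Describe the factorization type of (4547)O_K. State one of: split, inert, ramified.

d = 167 ≡ 3 (mod 4), so O_K = ℤ[√167] and disc(K) = 4d = 668.
disc(K) = 668 is not divisible by 4547; 4547 is unramified.
Legendre symbol by Euler's criterion: (167/4547) ≡ 167^2273 ≡ 4546 (mod 4547), i.e. (167/4547) = -1.
(167/4547) = -1, so 4547 is inert.

remains prime (inert)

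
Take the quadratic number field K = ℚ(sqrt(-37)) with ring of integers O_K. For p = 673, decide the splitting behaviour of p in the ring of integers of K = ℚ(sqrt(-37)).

splits completely

d = -37 ≡ 3 (mod 4), so O_K = ℤ[√-37] and disc(K) = 4d = -148.
disc(K) = -148 is not divisible by 673; 673 is unramified.
Euler's criterion: (-37)^336 mod 673 = 1. Thus (-37|673) = 1.
d is a quadratic residue mod p, hence 673 splits in O_K.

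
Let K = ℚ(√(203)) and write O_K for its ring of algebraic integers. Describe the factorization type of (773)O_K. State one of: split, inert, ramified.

d = 203 ≡ 3 (mod 4), so O_K = ℤ[√203] and disc(K) = 4d = 812.
773 ∤ 812, so 773 is unramified.
(203/773) = 203^386 mod 773 = 1, giving Legendre symbol 1.
d is a quadratic residue mod p, hence 773 splits in O_K.

p splits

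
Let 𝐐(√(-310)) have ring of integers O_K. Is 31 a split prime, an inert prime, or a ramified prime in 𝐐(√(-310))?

ramifies in O_K

Since -310 ≢ 1 mod 4, the ring of integers is ℤ[√-310] with discriminant 4·(-310) = -1240.
Ramification test: 31 | -1240. The prime 31 ramifies in K.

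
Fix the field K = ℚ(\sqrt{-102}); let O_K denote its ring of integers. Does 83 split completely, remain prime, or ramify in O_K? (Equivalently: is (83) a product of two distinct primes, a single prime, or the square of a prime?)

p splits

d = -102 ≡ 2 (mod 4), so O_K = ℤ[√-102] and disc(K) = 4d = -408.
83 ∤ -408, so 83 is unramified.
Legendre symbol by Euler's criterion: (-102/83) ≡ (-102)^41 ≡ 1 (mod 83), i.e. (-102/83) = 1.
(-102/83) = 1, so 83 splits.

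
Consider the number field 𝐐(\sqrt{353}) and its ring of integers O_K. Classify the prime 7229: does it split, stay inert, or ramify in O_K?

Since 353 ≡ 1 mod 4, the ring of integers is ℤ[(1+√353)/2] with discriminant 353.
disc(K) = 353 is not divisible by 7229; 7229 is unramified.
(353/7229) = 353^3614 mod 7229 = 1, giving Legendre symbol 1.
(353/7229) = 1, so 7229 splits.

7229 splits in O_K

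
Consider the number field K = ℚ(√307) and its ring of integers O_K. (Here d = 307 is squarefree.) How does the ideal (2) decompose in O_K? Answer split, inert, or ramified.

d = 307 ≡ 3 (mod 4), so O_K = ℤ[√307] and disc(K) = 4d = 1228.
Ramification test: 2 | 1228. The prime 2 ramifies in K.

2 is ramified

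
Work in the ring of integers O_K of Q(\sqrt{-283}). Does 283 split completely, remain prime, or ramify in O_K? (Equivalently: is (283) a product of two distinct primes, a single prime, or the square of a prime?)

ramifies in O_K

-283 mod 4 = 1, hence disc K = -283 and O_K = ℤ[(1+√-283)/2].
283 divides disc(K) = -283, so 283 ramifies.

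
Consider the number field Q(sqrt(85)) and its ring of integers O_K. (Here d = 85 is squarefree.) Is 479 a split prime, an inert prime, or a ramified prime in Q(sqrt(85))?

inert — (479) stays prime in O_K

Since 85 ≡ 1 mod 4, the ring of integers is ℤ[(1+√85)/2] with discriminant 85.
479 ∤ 85, so 479 is unramified.
Euler's criterion: 85^239 mod 479 = 478. Thus (85|479) = -1.
(85/479) = -1, so 479 is inert.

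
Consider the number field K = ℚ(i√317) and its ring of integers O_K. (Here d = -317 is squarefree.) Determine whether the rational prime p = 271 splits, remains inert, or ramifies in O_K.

split

d = -317 ≡ 3 (mod 4), so O_K = ℤ[√-317] and disc(K) = 4d = -1268.
271 ∤ -1268, so 271 is unramified.
Legendre symbol by Euler's criterion: (-317/271) ≡ (-317)^135 ≡ 1 (mod 271), i.e. (-317/271) = 1.
Legendre symbol 1 ⇒ 271 is split.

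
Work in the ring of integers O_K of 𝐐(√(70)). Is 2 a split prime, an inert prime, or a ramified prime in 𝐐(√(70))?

ramified — (2) = 𝔭²

d = 70 ≡ 2 (mod 4), so O_K = ℤ[√70] and disc(K) = 4d = 280.
Ramification test: 2 | 280. The prime 2 ramifies in K.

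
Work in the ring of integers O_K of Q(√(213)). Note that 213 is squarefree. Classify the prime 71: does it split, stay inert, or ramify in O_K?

213 mod 4 = 1, hence disc K = 213 and O_K = ℤ[(1+√213)/2].
71 divides disc(K) = 213, so 71 ramifies.

ramifies in O_K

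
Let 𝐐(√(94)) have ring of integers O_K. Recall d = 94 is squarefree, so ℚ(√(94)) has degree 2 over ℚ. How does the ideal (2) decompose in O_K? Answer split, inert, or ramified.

p ramifies

Since 94 ≢ 1 mod 4, the ring of integers is ℤ[√94] with discriminant 4·94 = 376.
2 divides disc(K) = 376, so 2 ramifies.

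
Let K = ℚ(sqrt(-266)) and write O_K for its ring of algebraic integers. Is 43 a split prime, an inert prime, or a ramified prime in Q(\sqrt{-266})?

Since -266 ≢ 1 mod 4, the ring of integers is ℤ[√-266] with discriminant 4·(-266) = -1064.
43 ∤ -1064, so 43 is unramified.
(-266/43) = 35^21 mod 43 = 1, giving Legendre symbol 1.
(-266/43) = 1, so 43 splits.

splits completely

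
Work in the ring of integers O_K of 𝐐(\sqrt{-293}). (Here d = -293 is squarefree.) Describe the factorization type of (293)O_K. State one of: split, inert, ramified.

d = -293 ≡ 3 (mod 4), so O_K = ℤ[√-293] and disc(K) = 4d = -1172.
disc(K) = -1172 = 293·(-4), so p = 293 is ramified.

p ramifies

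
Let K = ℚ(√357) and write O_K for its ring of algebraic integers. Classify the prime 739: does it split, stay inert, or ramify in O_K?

split — (739) = 𝔭₁𝔭₂ with 𝔭₁ ≠ 𝔭₂

Since 357 ≡ 1 mod 4, the ring of integers is ℤ[(1+√357)/2] with discriminant 357.
disc(K) = 357 is not divisible by 739; 739 is unramified.
(357/739) = 357^369 mod 739 = 1, giving Legendre symbol 1.
(357/739) = 1, so 739 splits.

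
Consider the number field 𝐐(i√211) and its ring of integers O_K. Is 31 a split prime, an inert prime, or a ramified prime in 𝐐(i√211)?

inert — (31) stays prime in O_K

d = -211 ≡ 1 (mod 4), so O_K = ℤ[(1+√-211)/2] and disc(K) = d = -211.
disc(K) = -211 is not divisible by 31; 31 is unramified.
(-211/31) = 6^15 mod 31 = 30, giving Legendre symbol -1.
Legendre symbol -1 ⇒ 31 is inert.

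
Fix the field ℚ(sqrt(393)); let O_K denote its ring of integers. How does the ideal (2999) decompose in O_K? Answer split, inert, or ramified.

Since 393 ≡ 1 mod 4, the ring of integers is ℤ[(1+√393)/2] with discriminant 393.
2999 ∤ 393, so 2999 is unramified.
(393/2999) = 393^1499 mod 2999 = 2998, giving Legendre symbol -1.
d is a non-residue mod p, hence 2999 remains inert in O_K.

remains prime (inert)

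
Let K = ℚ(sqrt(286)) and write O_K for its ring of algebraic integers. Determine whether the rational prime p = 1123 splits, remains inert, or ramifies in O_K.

p is inert

Since 286 ≢ 1 mod 4, the ring of integers is ℤ[√286] with discriminant 4·286 = 1144.
1123 ∤ 1144, so 1123 is unramified.
Compute (286/1123) via Euler: 286^((1123-1)/2) mod 1123 = 1122, so (286/1123) = -1.
Legendre symbol -1 ⇒ 1123 is inert.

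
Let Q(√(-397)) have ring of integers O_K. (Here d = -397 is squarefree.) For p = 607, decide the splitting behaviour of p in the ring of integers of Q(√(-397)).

607 splits in O_K

d = -397 ≡ 3 (mod 4), so O_K = ℤ[√-397] and disc(K) = 4d = -1588.
Since gcd(607, -1588) = 1 the prime 607 does not ramify.
Euler's criterion: (-397)^303 mod 607 = 1. Thus (-397|607) = 1.
(-397/607) = 1, so 607 splits.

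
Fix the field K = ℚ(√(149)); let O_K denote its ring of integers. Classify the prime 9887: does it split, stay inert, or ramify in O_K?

split — (9887) = 𝔭₁𝔭₂ with 𝔭₁ ≠ 𝔭₂

d = 149 ≡ 1 (mod 4), so O_K = ℤ[(1+√149)/2] and disc(K) = d = 149.
disc(K) = 149 is not divisible by 9887; 9887 is unramified.
Euler's criterion: 149^4943 mod 9887 = 1. Thus (149|9887) = 1.
d is a quadratic residue mod p, hence 9887 splits in O_K.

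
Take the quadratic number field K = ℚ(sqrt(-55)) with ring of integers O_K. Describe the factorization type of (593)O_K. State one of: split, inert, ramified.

splits completely

d = -55 ≡ 1 (mod 4), so O_K = ℤ[(1+√-55)/2] and disc(K) = d = -55.
593 ∤ -55, so 593 is unramified.
Compute (-55/593) via Euler: 538^((593-1)/2) mod 593 = 1, so (-55/593) = 1.
d is a quadratic residue mod p, hence 593 splits in O_K.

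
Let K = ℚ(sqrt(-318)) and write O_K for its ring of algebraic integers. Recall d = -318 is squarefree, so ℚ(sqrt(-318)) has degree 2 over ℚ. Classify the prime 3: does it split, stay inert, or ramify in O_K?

Since -318 ≢ 1 mod 4, the ring of integers is ℤ[√-318] with discriminant 4·(-318) = -1272.
3 divides disc(K) = -1272, so 3 ramifies.

3 is ramified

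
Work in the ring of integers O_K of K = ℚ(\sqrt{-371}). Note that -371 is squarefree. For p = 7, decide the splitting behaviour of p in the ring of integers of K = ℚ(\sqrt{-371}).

Since -371 ≡ 1 mod 4, the ring of integers is ℤ[(1+√-371)/2] with discriminant -371.
7 divides disc(K) = -371, so 7 ramifies.

ramified — (7) = 𝔭²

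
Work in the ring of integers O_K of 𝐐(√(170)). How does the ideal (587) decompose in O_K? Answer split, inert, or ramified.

d = 170 ≡ 2 (mod 4), so O_K = ℤ[√170] and disc(K) = 4d = 680.
587 ∤ 680, so 587 is unramified.
Compute (170/587) via Euler: 170^((587-1)/2) mod 587 = 1, so (170/587) = 1.
(170/587) = 1, so 587 splits.

splits completely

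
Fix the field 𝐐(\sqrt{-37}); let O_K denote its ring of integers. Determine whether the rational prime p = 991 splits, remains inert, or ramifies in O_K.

split

d = -37 ≡ 3 (mod 4), so O_K = ℤ[√-37] and disc(K) = 4d = -148.
991 ∤ -148, so 991 is unramified.
Legendre symbol by Euler's criterion: (-37/991) ≡ (-37)^495 ≡ 1 (mod 991), i.e. (-37/991) = 1.
d is a quadratic residue mod p, hence 991 splits in O_K.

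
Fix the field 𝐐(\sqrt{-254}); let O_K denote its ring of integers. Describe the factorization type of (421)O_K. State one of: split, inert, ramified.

Since -254 ≢ 1 mod 4, the ring of integers is ℤ[√-254] with discriminant 4·(-254) = -1016.
Since gcd(421, -1016) = 1 the prime 421 does not ramify.
(-254/421) = 167^210 mod 421 = 1, giving Legendre symbol 1.
Legendre symbol 1 ⇒ 421 is split.

split — (421) = 𝔭₁𝔭₂ with 𝔭₁ ≠ 𝔭₂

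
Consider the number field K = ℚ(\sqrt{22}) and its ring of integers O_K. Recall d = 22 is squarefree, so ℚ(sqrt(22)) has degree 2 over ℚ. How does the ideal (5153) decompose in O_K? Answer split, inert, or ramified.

d = 22 ≡ 2 (mod 4), so O_K = ℤ[√22] and disc(K) = 4d = 88.
disc(K) = 88 is not divisible by 5153; 5153 is unramified.
(22/5153) = 22^2576 mod 5153 = 1, giving Legendre symbol 1.
d is a quadratic residue mod p, hence 5153 splits in O_K.

5153 splits in O_K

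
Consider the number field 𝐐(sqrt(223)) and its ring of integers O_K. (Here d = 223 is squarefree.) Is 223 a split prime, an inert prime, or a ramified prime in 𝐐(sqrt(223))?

ramified — (223) = 𝔭²

223 mod 4 = 3, hence disc K = 4·223 = 892 and O_K = ℤ[√223].
223 divides disc(K) = 892, so 223 ramifies.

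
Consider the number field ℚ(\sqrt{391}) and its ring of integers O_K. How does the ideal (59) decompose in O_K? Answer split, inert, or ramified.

remains prime (inert)

391 mod 4 = 3, hence disc K = 4·391 = 1564 and O_K = ℤ[√391].
Since gcd(59, 1564) = 1 the prime 59 does not ramify.
Legendre symbol by Euler's criterion: (391/59) ≡ 391^29 ≡ 58 (mod 59), i.e. (391/59) = -1.
d is a non-residue mod p, hence 59 remains inert in O_K.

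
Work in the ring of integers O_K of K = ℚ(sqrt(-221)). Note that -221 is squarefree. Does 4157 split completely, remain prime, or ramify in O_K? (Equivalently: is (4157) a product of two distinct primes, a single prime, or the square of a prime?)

split

-221 mod 4 = 3, hence disc K = 4·(-221) = -884 and O_K = ℤ[√-221].
disc(K) = -884 is not divisible by 4157; 4157 is unramified.
Compute (-221/4157) via Euler: 3936^((4157-1)/2) mod 4157 = 1, so (-221/4157) = 1.
Legendre symbol 1 ⇒ 4157 is split.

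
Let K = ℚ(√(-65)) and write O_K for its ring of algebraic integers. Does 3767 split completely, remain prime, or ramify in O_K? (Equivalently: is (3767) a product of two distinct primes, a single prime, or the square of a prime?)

-65 mod 4 = 3, hence disc K = 4·(-65) = -260 and O_K = ℤ[√-65].
disc(K) = -260 is not divisible by 3767; 3767 is unramified.
(-65/3767) = 3702^1883 mod 3767 = 1, giving Legendre symbol 1.
d is a quadratic residue mod p, hence 3767 splits in O_K.

split — (3767) = 𝔭₁𝔭₂ with 𝔭₁ ≠ 𝔭₂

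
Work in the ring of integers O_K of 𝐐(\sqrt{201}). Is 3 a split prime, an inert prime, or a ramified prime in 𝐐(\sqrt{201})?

d = 201 ≡ 1 (mod 4), so O_K = ℤ[(1+√201)/2] and disc(K) = d = 201.
disc(K) = 201 = 3·67, so p = 3 is ramified.

p ramifies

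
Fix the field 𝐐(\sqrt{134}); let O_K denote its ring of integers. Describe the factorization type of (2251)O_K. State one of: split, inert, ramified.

134 mod 4 = 2, hence disc K = 4·134 = 536 and O_K = ℤ[√134].
Since gcd(2251, 536) = 1 the prime 2251 does not ramify.
Compute (134/2251) via Euler: 134^((2251-1)/2) mod 2251 = 1, so (134/2251) = 1.
d is a quadratic residue mod p, hence 2251 splits in O_K.

p splits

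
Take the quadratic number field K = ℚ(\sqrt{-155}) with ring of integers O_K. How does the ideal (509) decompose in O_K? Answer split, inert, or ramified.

remains prime (inert)

Since -155 ≡ 1 mod 4, the ring of integers is ℤ[(1+√-155)/2] with discriminant -155.
disc(K) = -155 is not divisible by 509; 509 is unramified.
Legendre symbol by Euler's criterion: (-155/509) ≡ (-155)^254 ≡ 508 (mod 509), i.e. (-155/509) = -1.
Legendre symbol -1 ⇒ 509 is inert.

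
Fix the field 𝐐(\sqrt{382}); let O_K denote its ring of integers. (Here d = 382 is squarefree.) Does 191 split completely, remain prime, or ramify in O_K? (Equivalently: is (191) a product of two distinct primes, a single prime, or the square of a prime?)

Since 382 ≢ 1 mod 4, the ring of integers is ℤ[√382] with discriminant 4·382 = 1528.
disc(K) = 1528 = 191·8, so p = 191 is ramified.

ramified — (191) = 𝔭²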